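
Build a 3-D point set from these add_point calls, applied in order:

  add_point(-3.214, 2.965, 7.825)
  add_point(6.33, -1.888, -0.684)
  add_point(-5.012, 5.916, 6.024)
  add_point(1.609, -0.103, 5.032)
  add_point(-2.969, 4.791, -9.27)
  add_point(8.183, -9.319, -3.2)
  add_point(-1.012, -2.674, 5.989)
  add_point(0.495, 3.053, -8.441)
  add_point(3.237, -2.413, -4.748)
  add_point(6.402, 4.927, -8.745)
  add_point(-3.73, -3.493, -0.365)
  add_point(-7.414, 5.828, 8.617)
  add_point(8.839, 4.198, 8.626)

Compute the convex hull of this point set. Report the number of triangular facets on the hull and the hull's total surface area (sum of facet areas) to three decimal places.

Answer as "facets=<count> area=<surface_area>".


Hull vertices (10/13): indices [0, 2, 4, 5, 6, 7, 9, 10, 11, 12].

Area of each hull facet:
  f1: (p10, p4, p11) → 81.9560
  f2: (p10, p4, p5) → 82.3330
  f3: (p6, p5, p12) → 89.1677
  f4: (p6, p10, p11) → 38.0168
  f5: (p6, p10, p5) → 46.9427
  f6: (p9, p5, p12) → 123.1627
  f7: (p0, p12, p11) → 20.8771
  f8: (p0, p6, p11) → 9.1962
  f9: (p0, p6, p12) → 37.3226
  f10: (p2, p4, p11) → 15.9285
  f11: (p2, p9, p4) → 72.4026
  f12: (p2, p12, p11) → 21.3563
  f13: (p2, p9, p12) → 117.9999
  f14: (p7, p4, p5) → 15.8908
  f15: (p7, p9, p5) → 46.9031
  f16: (p7, p9, p4) → 8.9062
Σ area = 828.362

Check V−E+F: 10 − 24 + 16 = 2.

facets=16 area=828.362


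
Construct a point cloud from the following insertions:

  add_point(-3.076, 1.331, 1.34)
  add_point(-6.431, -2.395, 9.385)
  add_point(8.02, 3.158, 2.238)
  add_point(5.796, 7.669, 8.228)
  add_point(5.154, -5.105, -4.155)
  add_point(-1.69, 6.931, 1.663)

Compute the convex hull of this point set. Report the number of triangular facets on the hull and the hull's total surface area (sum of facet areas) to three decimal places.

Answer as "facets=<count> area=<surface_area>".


6 of the 6 inputs are extreme points: [0, 1, 2, 3, 4, 5].

Triangle areas on the boundary:
  f1: (p4, p2, p1) → 89.9876
  f2: (p3, p2, p1) → 61.8396
  f3: (p5, p3, p1) → 64.7792
  f4: (p5, p4, p2) → 56.5127
  f5: (p5, p3, p2) → 36.8170
  f6: (p0, p4, p1) → 50.5807
  f7: (p0, p5, p1) → 24.8739
  f8: (p0, p5, p4) → 31.4435
Σ area = 416.834

Check V−E+F: 6 − 12 + 8 = 2.

facets=8 area=416.834


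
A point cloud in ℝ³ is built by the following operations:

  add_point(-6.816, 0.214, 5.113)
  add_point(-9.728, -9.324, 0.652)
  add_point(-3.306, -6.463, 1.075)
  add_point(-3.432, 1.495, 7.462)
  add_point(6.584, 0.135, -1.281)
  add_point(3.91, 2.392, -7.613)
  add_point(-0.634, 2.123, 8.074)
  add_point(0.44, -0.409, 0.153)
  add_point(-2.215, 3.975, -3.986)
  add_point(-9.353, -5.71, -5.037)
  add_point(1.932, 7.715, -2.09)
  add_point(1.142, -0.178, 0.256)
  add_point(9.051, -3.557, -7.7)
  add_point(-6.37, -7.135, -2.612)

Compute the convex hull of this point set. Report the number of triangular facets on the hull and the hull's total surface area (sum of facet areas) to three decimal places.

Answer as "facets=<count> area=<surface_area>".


Extreme-point indices: [0, 1, 2, 3, 4, 5, 6, 8, 9, 10, 12] — 11 of 14 on the boundary.

Per-facet area ½‖(b−a)×(c−a)‖:
  f1: (p9, p12, p1) → 61.3963
  f2: (p2, p12, p1) → 34.5116
  f3: (p2, p6, p1) → 33.3332
  f4: (p2, p6, p12) → 87.9055
  f5: (p4, p10, p12) → 30.3487
  f6: (p4, p6, p12) → 19.2861
  f7: (p4, p6, p10) → 49.4022
  f8: (p5, p10, p12) → 22.8533
  f9: (p5, p9, p12) → 61.1072
  f10: (p0, p9, p1) → 36.5199
  f11: (p8, p5, p10) → 20.5587
  f12: (p8, p5, p9) → 42.2849
  f13: (p8, p0, p10) → 31.0447
  f14: (p8, p0, p9) → 58.4418
  f15: (p3, p6, p10) → 17.2748
  f16: (p3, p0, p10) → 27.1105
  f17: (p3, p6, p1) → 15.2413
  f18: (p3, p0, p1) → 17.0412
Σ area = 665.662

Euler characteristic 11−27+18 = 2 ✓

facets=18 area=665.662


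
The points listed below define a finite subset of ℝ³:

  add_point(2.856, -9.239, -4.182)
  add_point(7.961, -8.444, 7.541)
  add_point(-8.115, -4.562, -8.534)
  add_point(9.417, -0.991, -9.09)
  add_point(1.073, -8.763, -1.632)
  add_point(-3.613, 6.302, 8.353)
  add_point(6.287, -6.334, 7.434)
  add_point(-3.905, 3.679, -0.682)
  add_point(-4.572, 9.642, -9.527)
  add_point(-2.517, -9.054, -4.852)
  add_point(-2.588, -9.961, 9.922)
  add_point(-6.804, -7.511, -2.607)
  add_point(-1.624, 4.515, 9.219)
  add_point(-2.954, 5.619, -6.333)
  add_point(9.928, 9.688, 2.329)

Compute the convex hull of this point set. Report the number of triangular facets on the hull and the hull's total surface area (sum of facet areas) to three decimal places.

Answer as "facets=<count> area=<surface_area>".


Extreme-point indices: [0, 1, 2, 3, 5, 8, 9, 10, 11, 12, 14] — 11 of 15 on the boundary.

Per-facet area ½‖(b−a)×(c−a)‖:
  f1: (p3, p8, p2) → 118.4581
  f2: (p3, p8, p14) → 127.7820
  f3: (p5, p8, p2) → 130.0082
  f4: (p5, p8, p14) → 127.8995
  f5: (p0, p3, p2) → 73.5533
  f6: (p1, p3, p14) → 132.0840
  f7: (p1, p0, p10) → 68.6202
  f8: (p1, p0, p3) → 73.9556
  f9: (p9, p0, p2) → 14.1074
  f10: (p9, p0, p10) → 39.8034
  f11: (p12, p5, p10) → 16.3050
  f12: (p12, p1, p10) → 77.4869
  f13: (p12, p5, p14) → 19.8762
  f14: (p12, p1, p14) → 113.4562
  f15: (p11, p9, p2) → 17.0674
  f16: (p11, p9, p10) → 33.9998
  f17: (p11, p5, p2) → 58.7739
  f18: (p11, p5, p10) → 105.3184
Σ area = 1348.555

Euler: V−E+F = 11−27+18 = 2.

facets=18 area=1348.555


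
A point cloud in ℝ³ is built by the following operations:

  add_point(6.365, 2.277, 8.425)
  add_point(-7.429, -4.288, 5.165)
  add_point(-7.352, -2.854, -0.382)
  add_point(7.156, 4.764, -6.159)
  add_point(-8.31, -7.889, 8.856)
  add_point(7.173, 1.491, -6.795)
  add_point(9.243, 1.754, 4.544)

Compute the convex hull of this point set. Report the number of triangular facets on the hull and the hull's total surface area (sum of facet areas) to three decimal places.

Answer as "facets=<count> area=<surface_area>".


Extreme-point indices: [0, 1, 2, 3, 4, 5, 6] — 7 of 7 on the boundary.

Facet areas (half cross-product norm):
  f1: (p5, p6, p4) → 117.9910
  f2: (p5, p3, p6) → 18.7962
  f3: (p0, p6, p4) → 38.8667
  f4: (p0, p3, p6) → 21.6179
  f5: (p2, p0, p3) → 115.2345
  f6: (p2, p5, p4) → 72.8224
  f7: (p2, p5, p3) → 26.9938
  f8: (p1, p0, p4) → 39.0928
  f9: (p1, p2, p4) → 7.7090
  f10: (p1, p2, p0) → 44.5900
Σ area = 503.714

Euler characteristic 7−15+10 = 2 ✓

facets=10 area=503.714


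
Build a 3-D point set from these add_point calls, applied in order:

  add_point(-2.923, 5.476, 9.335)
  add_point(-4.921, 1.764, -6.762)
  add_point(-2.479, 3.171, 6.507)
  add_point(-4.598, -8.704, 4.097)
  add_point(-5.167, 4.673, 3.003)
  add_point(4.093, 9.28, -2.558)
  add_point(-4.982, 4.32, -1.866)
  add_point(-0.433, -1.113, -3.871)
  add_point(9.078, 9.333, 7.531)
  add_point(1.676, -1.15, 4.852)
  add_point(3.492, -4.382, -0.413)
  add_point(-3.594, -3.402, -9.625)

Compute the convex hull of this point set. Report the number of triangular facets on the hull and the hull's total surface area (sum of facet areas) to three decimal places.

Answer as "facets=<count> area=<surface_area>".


facets=14 area=741.688

9 of the 12 inputs are extreme points: [0, 1, 3, 4, 5, 6, 8, 10, 11].

Triangle areas on the boundary:
  f1: (p0, p3, p4) → 45.4265
  f2: (p0, p3, p8) → 91.1577
  f3: (p0, p5, p4) → 39.3604
  f4: (p0, p5, p8) → 68.5306
  f5: (p10, p3, p8) → 78.7267
  f6: (p10, p11, p3) → 59.3249
  f7: (p10, p5, p8) → 77.3706
  f8: (p10, p5, p11) → 79.4213
  f9: (p1, p5, p11) → 32.3338
  f10: (p1, p3, p4) → 66.9728
  f11: (p1, p11, p3) → 44.1366
  f12: (p6, p5, p4) → 25.2646
  f13: (p6, p1, p4) → 5.3718
  f14: (p6, p1, p5) → 28.2900
Σ area = 741.688

Euler: V−E+F = 9−21+14 = 2.


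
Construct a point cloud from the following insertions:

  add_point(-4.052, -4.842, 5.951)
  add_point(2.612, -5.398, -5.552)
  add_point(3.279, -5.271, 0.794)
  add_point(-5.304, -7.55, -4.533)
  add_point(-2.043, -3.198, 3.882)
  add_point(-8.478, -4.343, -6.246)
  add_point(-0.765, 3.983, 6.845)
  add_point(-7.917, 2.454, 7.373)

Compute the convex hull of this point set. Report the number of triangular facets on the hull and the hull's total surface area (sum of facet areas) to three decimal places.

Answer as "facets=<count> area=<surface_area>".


facets=10 area=413.810

7 of the 8 inputs are extreme points: [0, 1, 2, 3, 5, 6, 7].

Per-facet area ½‖(b−a)×(c−a)‖:
  f1: (p7, p6, p5) → 55.7261
  f2: (p0, p7, p5) → 54.3672
  f3: (p0, p6, p2) → 41.7102
  f4: (p0, p7, p6) → 29.4827
  f5: (p1, p6, p5) → 86.6457
  f6: (p1, p6, p2) → 32.7330
  f7: (p3, p0, p2) → 43.1472
  f8: (p3, p1, p2) → 26.3749
  f9: (p3, p0, p5) → 25.4563
  f10: (p3, p1, p5) → 18.1670
Σ area = 413.810

Euler: V−E+F = 7−15+10 = 2.


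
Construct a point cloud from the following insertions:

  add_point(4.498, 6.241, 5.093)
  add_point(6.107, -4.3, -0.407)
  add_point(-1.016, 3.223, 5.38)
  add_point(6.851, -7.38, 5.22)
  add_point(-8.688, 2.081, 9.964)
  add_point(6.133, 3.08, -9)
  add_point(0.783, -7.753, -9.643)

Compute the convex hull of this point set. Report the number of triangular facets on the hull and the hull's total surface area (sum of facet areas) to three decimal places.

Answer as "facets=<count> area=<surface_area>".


facets=8 area=683.122

Hull vertices (6/7): indices [0, 1, 3, 4, 5, 6].

Triangle areas on the boundary:
  f1: (p0, p3, p4) → 100.4679
  f2: (p6, p3, p4) → 150.6157
  f3: (p5, p0, p4) → 99.3309
  f4: (p5, p6, p4) → 140.4256
  f5: (p5, p0, p3) → 97.8988
  f6: (p1, p6, p3) → 28.2176
  f7: (p1, p5, p3) → 8.6693
  f8: (p1, p5, p6) → 57.4959
Σ area = 683.122

Euler characteristic 6−12+8 = 2 ✓


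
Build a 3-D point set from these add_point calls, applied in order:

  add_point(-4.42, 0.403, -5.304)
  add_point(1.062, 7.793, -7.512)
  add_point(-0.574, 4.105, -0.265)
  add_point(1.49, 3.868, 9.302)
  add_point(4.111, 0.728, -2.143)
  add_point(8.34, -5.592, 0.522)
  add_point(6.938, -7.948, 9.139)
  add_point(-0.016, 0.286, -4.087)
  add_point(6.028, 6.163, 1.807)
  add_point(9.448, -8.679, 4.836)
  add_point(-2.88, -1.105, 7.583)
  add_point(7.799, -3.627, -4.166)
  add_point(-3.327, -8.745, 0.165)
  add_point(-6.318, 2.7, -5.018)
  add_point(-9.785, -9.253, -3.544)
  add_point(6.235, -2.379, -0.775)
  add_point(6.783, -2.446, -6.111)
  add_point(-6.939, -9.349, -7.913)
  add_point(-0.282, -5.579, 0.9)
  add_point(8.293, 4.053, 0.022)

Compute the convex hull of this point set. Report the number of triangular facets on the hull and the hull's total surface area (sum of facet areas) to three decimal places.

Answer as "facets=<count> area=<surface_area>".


Points on the hull: [1, 3, 6, 8, 9, 10, 11, 13, 14, 16, 17, 19] (12 of 20).

Area of each hull facet:
  f1: (p6, p9, p14) → 52.5040
  f2: (p13, p3, p1) → 74.8101
  f3: (p19, p16, p1) → 47.5079
  f4: (p19, p6, p9) → 34.1258
  f5: (p17, p9, p14) → 53.9740
  f6: (p17, p16, p1) → 91.1966
  f7: (p17, p13, p14) → 31.7882
  f8: (p17, p13, p1) → 49.7146
  f9: (p10, p6, p14) → 91.9014
  f10: (p10, p6, p3) → 40.8659
  f11: (p10, p13, p14) → 81.1670
  f12: (p10, p13, p3) → 45.6704
  f13: (p8, p3, p1) → 41.1069
  f14: (p8, p19, p1) → 19.0650
  f15: (p8, p6, p3) → 58.9264
  f16: (p8, p19, p6) → 26.8700
  f17: (p11, p19, p9) → 45.7950
  f18: (p11, p19, p16) → 10.9149
  f19: (p11, p17, p9) → 83.6659
  f20: (p11, p17, p16) → 18.7017
Σ area = 1000.272

Check V−E+F: 12 − 30 + 20 = 2.

facets=20 area=1000.272


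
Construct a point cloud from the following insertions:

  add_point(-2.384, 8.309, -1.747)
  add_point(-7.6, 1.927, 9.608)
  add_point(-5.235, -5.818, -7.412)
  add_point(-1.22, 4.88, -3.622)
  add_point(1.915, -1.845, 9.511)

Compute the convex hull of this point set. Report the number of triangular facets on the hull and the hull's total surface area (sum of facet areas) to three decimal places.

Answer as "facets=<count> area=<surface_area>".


5 of the 5 inputs are extreme points: [0, 1, 2, 3, 4].

Area of each hull facet:
  f1: (p0, p4, p1) → 70.5623
  f2: (p2, p4, p1) → 92.7001
  f3: (p2, p0, p1) → 106.7144
  f4: (p3, p0, p4) → 30.7374
  f5: (p3, p2, p4) → 90.6702
  f6: (p3, p2, p0) → 14.8318
Σ area = 406.216

Euler: V−E+F = 5−9+6 = 2.

facets=6 area=406.216


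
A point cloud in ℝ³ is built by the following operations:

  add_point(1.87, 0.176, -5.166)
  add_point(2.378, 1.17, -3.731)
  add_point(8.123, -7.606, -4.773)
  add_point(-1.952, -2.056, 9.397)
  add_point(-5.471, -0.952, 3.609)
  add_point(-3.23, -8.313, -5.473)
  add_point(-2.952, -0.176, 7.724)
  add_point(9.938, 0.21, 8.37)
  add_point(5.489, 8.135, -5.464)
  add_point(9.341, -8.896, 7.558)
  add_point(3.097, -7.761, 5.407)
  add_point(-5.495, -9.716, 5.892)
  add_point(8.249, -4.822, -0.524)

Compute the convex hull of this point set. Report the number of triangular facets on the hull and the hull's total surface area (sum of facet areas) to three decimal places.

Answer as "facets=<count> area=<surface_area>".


Points on the hull: [2, 3, 4, 5, 6, 7, 8, 9, 11] (9 of 13).

Facet areas (half cross-product norm):
  f1: (p9, p5, p11) → 86.9076
  f2: (p6, p8, p7) → 102.0782
  f3: (p3, p9, p7) → 53.9955
  f4: (p3, p6, p7) → 16.1800
  f5: (p3, p9, p11) → 60.1784
  f6: (p3, p6, p11) → 12.1191
  f7: (p4, p5, p8) → 98.4602
  f8: (p4, p6, p8) → 41.2286
  f9: (p4, p5, p11) → 49.2687
  f10: (p4, p6, p11) → 22.0924
  f11: (p2, p9, p5) → 70.1664
  f12: (p2, p9, p7) → 57.0653
  f13: (p2, p5, p8) → 90.5178
  f14: (p2, p8, p7) → 110.2208
Σ area = 870.479

Euler: V−E+F = 9−21+14 = 2.

facets=14 area=870.479


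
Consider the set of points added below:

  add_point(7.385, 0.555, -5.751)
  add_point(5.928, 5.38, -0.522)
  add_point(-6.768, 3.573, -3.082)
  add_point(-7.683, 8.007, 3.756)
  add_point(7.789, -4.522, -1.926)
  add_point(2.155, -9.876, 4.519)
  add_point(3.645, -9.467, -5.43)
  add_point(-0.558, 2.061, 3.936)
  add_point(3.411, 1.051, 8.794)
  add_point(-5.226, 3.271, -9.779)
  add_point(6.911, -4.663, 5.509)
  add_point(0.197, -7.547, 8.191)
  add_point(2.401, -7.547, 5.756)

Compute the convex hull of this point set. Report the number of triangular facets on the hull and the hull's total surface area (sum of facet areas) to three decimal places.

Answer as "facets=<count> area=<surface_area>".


facets=18 area=838.162

Extreme-point indices: [0, 1, 2, 3, 4, 5, 6, 8, 9, 10, 11] — 11 of 13 on the boundary.

Area of each hull facet:
  f1: (p2, p9, p3) → 14.3695
  f2: (p6, p2, p5) → 83.1602
  f3: (p6, p2, p9) → 55.1406
  f4: (p11, p8, p3) → 63.6612
  f5: (p11, p2, p3) → 70.1210
  f6: (p11, p2, p5) → 41.2368
  f7: (p10, p6, p4) → 25.2526
  f8: (p10, p6, p5) → 35.8701
  f9: (p10, p11, p5) → 16.6802
  f10: (p10, p11, p8) → 27.9447
  f11: (p1, p9, p3) → 91.8903
  f12: (p1, p8, p3) → 70.0118
  f13: (p1, p10, p4) → 37.7106
  f14: (p1, p10, p8) → 38.7762
  f15: (p0, p1, p4) → 22.9893
  f16: (p0, p1, p9) → 48.7979
  f17: (p0, p6, p4) → 22.8379
  f18: (p0, p6, p9) → 71.7111
Σ area = 838.162

Euler: V−E+F = 11−27+18 = 2.


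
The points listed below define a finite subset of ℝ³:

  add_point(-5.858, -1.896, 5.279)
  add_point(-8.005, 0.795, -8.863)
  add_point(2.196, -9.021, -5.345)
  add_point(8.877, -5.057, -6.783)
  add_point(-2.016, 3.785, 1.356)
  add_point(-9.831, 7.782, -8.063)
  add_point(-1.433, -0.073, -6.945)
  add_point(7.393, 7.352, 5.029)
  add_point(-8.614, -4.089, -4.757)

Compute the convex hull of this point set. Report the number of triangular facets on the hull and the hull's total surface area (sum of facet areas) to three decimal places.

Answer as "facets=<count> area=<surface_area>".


7 of the 9 inputs are extreme points: [0, 1, 2, 3, 5, 7, 8].

Facet areas (half cross-product norm):
  f1: (p7, p3, p5) → 175.4658
  f2: (p7, p0, p5) → 135.5193
  f3: (p7, p2, p3) → 67.0083
  f4: (p7, p0, p2) → 120.1960
  f5: (p1, p3, p5) → 55.1707
  f6: (p1, p2, p3) → 56.3402
  f7: (p8, p0, p2) → 62.9273
  f8: (p8, p1, p2) → 37.3721
  f9: (p8, p0, p5) → 65.6421
  f10: (p8, p1, p5) → 17.9246
Σ area = 793.566

Euler characteristic 7−15+10 = 2 ✓

facets=10 area=793.566


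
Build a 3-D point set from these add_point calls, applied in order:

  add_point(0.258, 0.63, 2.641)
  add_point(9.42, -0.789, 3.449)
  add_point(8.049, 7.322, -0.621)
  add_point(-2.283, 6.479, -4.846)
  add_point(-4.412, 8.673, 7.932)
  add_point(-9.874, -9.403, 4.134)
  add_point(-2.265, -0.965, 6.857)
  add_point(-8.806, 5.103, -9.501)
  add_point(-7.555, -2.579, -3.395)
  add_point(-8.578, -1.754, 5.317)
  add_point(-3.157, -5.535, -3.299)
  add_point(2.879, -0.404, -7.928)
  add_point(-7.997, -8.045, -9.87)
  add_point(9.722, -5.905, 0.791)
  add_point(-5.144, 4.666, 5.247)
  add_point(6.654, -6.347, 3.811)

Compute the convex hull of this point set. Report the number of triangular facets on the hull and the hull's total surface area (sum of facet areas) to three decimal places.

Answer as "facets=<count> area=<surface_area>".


facets=20 area=1152.850

Hull vertices (12/16): indices [1, 2, 3, 4, 5, 6, 7, 9, 11, 12, 13, 15].

Per-facet area ½‖(b−a)×(c−a)‖:
  f1: (p12, p13, p5) → 136.2722
  f2: (p15, p13, p5) → 24.9016
  f3: (p7, p12, p5) → 93.3599
  f4: (p6, p4, p5) → 47.0508
  f5: (p6, p15, p5) → 63.0072
  f6: (p1, p2, p4) → 69.5508
  f7: (p1, p6, p4) → 58.9224
  f8: (p1, p6, p15) → 33.6833
  f9: (p1, p2, p13) → 21.4520
  f10: (p1, p15, p13) → 12.0356
  f11: (p9, p4, p5) → 9.9745
  f12: (p9, p7, p5) → 61.6903
  f13: (p9, p7, p4) → 92.7767
  f14: (p3, p2, p4) → 71.5657
  f15: (p3, p7, p4) → 47.5638
  f16: (p3, p7, p2) → 11.1948
  f17: (p11, p7, p12) → 75.5009
  f18: (p11, p7, p2) → 75.5215
  f19: (p11, p12, p13) → 79.3641
  f20: (p11, p2, p13) → 67.4617
Σ area = 1152.850

Check V−E+F: 12 − 30 + 20 = 2.


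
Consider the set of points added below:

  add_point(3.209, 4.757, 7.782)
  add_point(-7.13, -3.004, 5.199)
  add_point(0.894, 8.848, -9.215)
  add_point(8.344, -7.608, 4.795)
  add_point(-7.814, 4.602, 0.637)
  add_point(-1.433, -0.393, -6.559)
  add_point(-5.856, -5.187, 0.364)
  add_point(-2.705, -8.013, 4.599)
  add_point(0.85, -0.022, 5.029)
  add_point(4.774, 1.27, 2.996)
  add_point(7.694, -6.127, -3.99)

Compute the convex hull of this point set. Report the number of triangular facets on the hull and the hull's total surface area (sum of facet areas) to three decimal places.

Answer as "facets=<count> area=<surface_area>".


Points on the hull: [0, 1, 2, 3, 4, 5, 6, 7, 9, 10] (10 of 11).

Area of each hull facet:
  f1: (p0, p2, p4) → 89.8053
  f2: (p9, p0, p3) → 26.3439
  f3: (p9, p0, p2) → 43.7023
  f4: (p10, p9, p3) → 40.5780
  f5: (p10, p9, p2) → 78.2736
  f6: (p1, p0, p4) → 55.0884
  f7: (p1, p6, p4) → 24.1578
  f8: (p5, p10, p2) → 51.3033
  f9: (p5, p10, p6) → 52.6410
  f10: (p5, p2, p4) → 53.2575
  f11: (p5, p6, p4) → 43.8742
  f12: (p7, p1, p6) → 15.5014
  f13: (p7, p10, p3) → 49.2144
  f14: (p7, p10, p6) → 40.5252
  f15: (p7, p0, p3) → 71.4073
  f16: (p7, p1, p0) → 44.1531
Σ area = 779.827

Euler: V−E+F = 10−24+16 = 2.

facets=16 area=779.827


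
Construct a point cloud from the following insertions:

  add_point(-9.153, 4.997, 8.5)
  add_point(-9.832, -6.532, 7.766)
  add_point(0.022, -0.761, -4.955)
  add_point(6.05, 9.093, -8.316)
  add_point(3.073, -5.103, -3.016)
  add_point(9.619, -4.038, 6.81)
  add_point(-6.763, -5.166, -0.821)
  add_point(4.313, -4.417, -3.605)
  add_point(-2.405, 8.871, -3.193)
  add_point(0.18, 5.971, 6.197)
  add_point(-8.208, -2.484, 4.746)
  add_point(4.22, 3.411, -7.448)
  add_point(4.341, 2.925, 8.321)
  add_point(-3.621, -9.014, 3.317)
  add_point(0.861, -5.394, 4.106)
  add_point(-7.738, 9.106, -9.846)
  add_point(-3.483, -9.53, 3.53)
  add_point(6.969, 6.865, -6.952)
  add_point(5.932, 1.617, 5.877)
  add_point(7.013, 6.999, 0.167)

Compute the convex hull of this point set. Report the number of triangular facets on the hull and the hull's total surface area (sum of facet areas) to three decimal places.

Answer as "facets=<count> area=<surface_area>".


Points on the hull: [0, 1, 3, 4, 5, 6, 7, 8, 9, 11, 12, 15, 16, 17, 19] (15 of 20).

Per-facet area ½‖(b−a)×(c−a)‖:
  f1: (p0, p15, p1) → 107.6881
  f2: (p12, p5, p1) → 75.4710
  f3: (p12, p0, p1) → 78.6500
  f4: (p12, p19, p5) → 42.1012
  f5: (p8, p0, p15) → 55.9650
  f6: (p6, p15, p1) → 62.2247
  f7: (p6, p4, p15) → 85.0505
  f8: (p7, p4, p15) → 14.6670
  f9: (p3, p8, p15) → 41.8163
  f10: (p3, p8, p19) → 39.6094
  f11: (p9, p8, p0) → 49.0927
  f12: (p9, p8, p19) → 41.6124
  f13: (p9, p12, p0) → 22.0466
  f14: (p9, p12, p19) → 24.7990
  f15: (p16, p6, p1) → 27.5564
  f16: (p16, p6, p4) → 33.3409
  f17: (p16, p5, p1) → 53.6280
  f18: (p16, p7, p5) → 66.8754
  f19: (p16, p7, p4) → 2.3791
  f20: (p11, p7, p15) → 51.8761
  f21: (p11, p3, p15) → 40.1089
  f22: (p17, p7, p5) → 70.0599
  f23: (p17, p19, p5) → 40.7689
  f24: (p17, p3, p19) → 8.6527
  f25: (p17, p11, p7) → 14.8491
  f26: (p17, p11, p3) → 5.7260
Σ area = 1156.615

Euler characteristic 15−39+26 = 2 ✓

facets=26 area=1156.615


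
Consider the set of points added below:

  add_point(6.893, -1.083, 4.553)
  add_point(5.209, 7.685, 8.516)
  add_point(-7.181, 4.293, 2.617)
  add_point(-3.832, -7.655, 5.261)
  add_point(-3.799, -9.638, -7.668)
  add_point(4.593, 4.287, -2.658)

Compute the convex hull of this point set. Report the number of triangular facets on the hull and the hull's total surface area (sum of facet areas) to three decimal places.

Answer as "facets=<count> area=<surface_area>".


6 of the 6 inputs are extreme points: [0, 1, 2, 3, 4, 5].

Facet areas (half cross-product norm):
  f1: (p3, p4, p2) → 82.8123
  f2: (p3, p4, p0) → 82.3757
  f3: (p3, p1, p2) → 89.2864
  f4: (p3, p1, p0) → 58.7233
  f5: (p5, p4, p2) → 103.6218
  f6: (p5, p1, p2) → 70.8769
  f7: (p5, p4, p0) → 78.3470
  f8: (p5, p1, p0) → 43.9236
Σ area = 609.967

Euler characteristic 6−12+8 = 2 ✓

facets=8 area=609.967


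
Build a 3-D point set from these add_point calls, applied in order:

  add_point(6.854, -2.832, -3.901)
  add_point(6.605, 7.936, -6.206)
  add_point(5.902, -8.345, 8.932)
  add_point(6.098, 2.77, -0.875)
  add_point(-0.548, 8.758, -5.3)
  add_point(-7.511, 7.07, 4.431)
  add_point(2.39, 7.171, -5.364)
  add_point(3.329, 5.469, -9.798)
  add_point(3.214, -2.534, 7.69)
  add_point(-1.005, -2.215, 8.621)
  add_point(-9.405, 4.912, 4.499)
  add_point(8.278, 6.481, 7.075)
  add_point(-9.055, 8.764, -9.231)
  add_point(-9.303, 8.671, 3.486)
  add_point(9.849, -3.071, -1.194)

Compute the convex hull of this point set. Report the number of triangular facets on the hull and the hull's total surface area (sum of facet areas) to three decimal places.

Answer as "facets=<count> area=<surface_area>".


Extreme-point indices: [0, 1, 2, 4, 5, 7, 9, 10, 11, 12, 13, 14] — 12 of 15 on the boundary.

Area of each hull facet:
  f1: (p12, p2, p10) → 137.9088
  f2: (p11, p2, p14) → 74.3109
  f3: (p0, p2, p14) → 22.9279
  f4: (p0, p12, p2) → 130.1850
  f5: (p9, p2, p10) → 17.3576
  f6: (p9, p11, p2) → 58.9733
  f7: (p13, p12, p10) → 23.8647
  f8: (p1, p11, p14) → 71.9069
  f9: (p5, p9, p11) → 76.2677
  f10: (p5, p13, p11) → 13.2659
  f11: (p5, p9, p10) → 16.8902
  f12: (p5, p13, p10) → 3.7075
  f13: (p7, p0, p14) → 16.4804
  f14: (p7, p1, p14) → 34.1246
  f15: (p7, p0, p12) → 60.2626
  f16: (p7, p1, p12) → 31.4876
  f17: (p4, p13, p12) → 54.5808
  f18: (p4, p1, p12) → 18.3185
  f19: (p4, p13, p11) → 93.9966
  f20: (p4, p1, p11) → 48.8528
Σ area = 1005.670

Check V−E+F: 12 − 30 + 20 = 2.

facets=20 area=1005.670


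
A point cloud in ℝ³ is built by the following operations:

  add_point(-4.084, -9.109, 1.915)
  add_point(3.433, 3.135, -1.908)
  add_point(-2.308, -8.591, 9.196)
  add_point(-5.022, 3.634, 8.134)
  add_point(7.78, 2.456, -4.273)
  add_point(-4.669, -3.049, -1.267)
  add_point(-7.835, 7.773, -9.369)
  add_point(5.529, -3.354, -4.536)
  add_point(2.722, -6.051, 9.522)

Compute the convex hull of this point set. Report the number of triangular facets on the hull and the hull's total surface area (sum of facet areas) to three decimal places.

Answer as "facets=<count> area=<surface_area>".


facets=10 area=746.780

Points on the hull: [0, 2, 3, 4, 6, 7, 8] (7 of 9).

Facet areas (half cross-product norm):
  f1: (p3, p4, p6) → 136.6702
  f2: (p3, p8, p4) → 101.2300
  f3: (p3, p0, p6) → 126.5541
  f4: (p7, p4, p6) → 53.7615
  f5: (p7, p0, p6) → 115.4817
  f6: (p7, p8, p4) → 44.5560
  f7: (p7, p8, p0) → 66.7548
  f8: (p2, p8, p0) → 20.2400
  f9: (p2, p3, p0) → 47.1035
  f10: (p2, p3, p8) → 34.4277
Σ area = 746.780

Check V−E+F: 7 − 15 + 10 = 2.


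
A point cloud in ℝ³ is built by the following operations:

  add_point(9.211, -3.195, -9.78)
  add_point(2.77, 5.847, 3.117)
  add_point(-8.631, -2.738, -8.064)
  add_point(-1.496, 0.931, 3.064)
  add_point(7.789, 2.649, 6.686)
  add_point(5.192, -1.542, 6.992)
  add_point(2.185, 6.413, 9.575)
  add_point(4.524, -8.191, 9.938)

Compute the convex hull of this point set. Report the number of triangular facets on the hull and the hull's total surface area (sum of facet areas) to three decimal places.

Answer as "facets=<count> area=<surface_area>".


Points on the hull: [0, 1, 2, 4, 6, 7] (6 of 8).

Triangle areas on the boundary:
  f1: (p7, p0, p2) → 178.0563
  f2: (p7, p6, p2) → 159.4084
  f3: (p4, p7, p0) → 103.2099
  f4: (p4, p7, p6) → 42.7461
  f5: (p1, p0, p2) → 135.2436
  f6: (p1, p6, p2) → 47.3572
  f7: (p1, p4, p0) → 58.5517
  f8: (p1, p4, p6) → 20.6475
Σ area = 745.221

Euler: V−E+F = 6−12+8 = 2.

facets=8 area=745.221


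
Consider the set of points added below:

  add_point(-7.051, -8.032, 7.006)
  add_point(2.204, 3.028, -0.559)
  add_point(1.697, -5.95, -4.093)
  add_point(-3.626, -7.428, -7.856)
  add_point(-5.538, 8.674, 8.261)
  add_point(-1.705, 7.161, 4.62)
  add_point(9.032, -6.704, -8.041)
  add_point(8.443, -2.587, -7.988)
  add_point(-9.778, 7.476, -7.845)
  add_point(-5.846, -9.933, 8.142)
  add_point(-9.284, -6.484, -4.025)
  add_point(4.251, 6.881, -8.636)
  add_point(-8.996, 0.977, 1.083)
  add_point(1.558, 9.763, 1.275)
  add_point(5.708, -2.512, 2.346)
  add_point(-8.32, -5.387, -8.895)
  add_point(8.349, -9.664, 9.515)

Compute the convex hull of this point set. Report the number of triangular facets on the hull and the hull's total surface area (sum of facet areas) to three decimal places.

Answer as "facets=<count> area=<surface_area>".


Extreme-point indices: [0, 3, 4, 6, 7, 8, 9, 10, 11, 12, 13, 15, 16] — 13 of 17 on the boundary.

Facet areas (half cross-product norm):
  f1: (p11, p13, p8) → 71.1785
  f2: (p11, p15, p8) → 90.1765
  f3: (p11, p15, p6) → 114.8850
  f4: (p4, p13, p8) → 73.1370
  f5: (p4, p16, p9) → 132.6382
  f6: (p4, p16, p13) → 109.9760
  f7: (p10, p15, p8) → 32.7979
  f8: (p3, p15, p6) → 16.2118
  f9: (p3, p16, p6) → 112.7411
  f10: (p3, p16, p9) → 116.4544
  f11: (p3, p10, p9) → 43.5909
  f12: (p3, p10, p15) → 13.2047
  f13: (p7, p16, p6) → 36.6529
  f14: (p7, p11, p6) → 6.0596
  f15: (p7, p16, p13) → 155.0531
  f16: (p7, p11, p13) → 52.9472
  f17: (p12, p4, p8) → 60.7450
  f18: (p12, p10, p8) → 50.0579
  f19: (p0, p10, p9) → 11.0728
  f20: (p0, p12, p10) → 46.0926
  f21: (p0, p4, p9) → 15.6985
  f22: (p0, p12, p4) → 59.8462
Σ area = 1421.218

Euler characteristic 13−33+22 = 2 ✓

facets=22 area=1421.218


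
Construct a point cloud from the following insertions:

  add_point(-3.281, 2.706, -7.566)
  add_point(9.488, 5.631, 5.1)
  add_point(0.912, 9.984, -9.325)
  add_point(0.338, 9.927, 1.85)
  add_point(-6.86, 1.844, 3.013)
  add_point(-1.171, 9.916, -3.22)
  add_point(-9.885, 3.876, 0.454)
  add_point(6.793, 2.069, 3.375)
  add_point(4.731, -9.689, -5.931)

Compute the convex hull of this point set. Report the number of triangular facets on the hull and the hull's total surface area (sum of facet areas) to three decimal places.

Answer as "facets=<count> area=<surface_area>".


facets=14 area=716.170

9 of the 9 inputs are extreme points: [0, 1, 2, 3, 4, 5, 6, 7, 8].

Per-facet area ½‖(b−a)×(c−a)‖:
  f1: (p2, p8, p1) → 155.0586
  f2: (p3, p2, p1) → 57.3067
  f3: (p4, p8, p6) → 37.4812
  f4: (p4, p3, p6) → 24.2073
  f5: (p4, p3, p1) → 56.1498
  f6: (p0, p8, p6) → 72.7198
  f7: (p0, p2, p6) → 41.6587
  f8: (p0, p2, p8) → 56.3458
  f9: (p5, p2, p6) → 29.8308
  f10: (p5, p3, p6) → 29.5552
  f11: (p5, p3, p2) → 9.8889
  f12: (p7, p8, p1) → 17.4737
  f13: (p7, p4, p1) → 26.5374
  f14: (p7, p4, p8) → 101.9562
Σ area = 716.170

Euler: V−E+F = 9−21+14 = 2.


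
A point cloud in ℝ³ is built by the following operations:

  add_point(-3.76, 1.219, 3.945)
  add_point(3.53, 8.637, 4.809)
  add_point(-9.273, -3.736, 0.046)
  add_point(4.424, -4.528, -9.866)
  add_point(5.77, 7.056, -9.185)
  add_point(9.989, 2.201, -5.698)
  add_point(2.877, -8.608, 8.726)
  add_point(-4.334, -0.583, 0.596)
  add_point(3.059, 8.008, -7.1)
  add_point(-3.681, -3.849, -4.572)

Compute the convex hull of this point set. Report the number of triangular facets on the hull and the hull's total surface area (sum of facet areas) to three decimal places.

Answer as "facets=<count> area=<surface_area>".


Points on the hull: [0, 1, 2, 3, 4, 5, 6, 8, 9] (9 of 10).

Triangle areas on the boundary:
  f1: (p1, p6, p5) → 118.6411
  f2: (p8, p1, p2) → 104.1770
  f3: (p3, p6, p2) → 126.0745
  f4: (p3, p6, p5) → 90.0381
  f5: (p0, p6, p2) → 53.4434
  f6: (p0, p1, p2) → 17.2469
  f7: (p0, p1, p6) → 65.9358
  f8: (p4, p1, p5) → 49.7048
  f9: (p4, p8, p1) → 17.4060
  f10: (p4, p3, p5) → 35.2951
  f11: (p9, p3, p2) → 4.3580
  f12: (p9, p4, p3) → 56.6827
  f13: (p9, p8, p2) → 44.2041
  f14: (p9, p4, p8) → 23.8470
Σ area = 807.054

Euler: V−E+F = 9−21+14 = 2.

facets=14 area=807.054


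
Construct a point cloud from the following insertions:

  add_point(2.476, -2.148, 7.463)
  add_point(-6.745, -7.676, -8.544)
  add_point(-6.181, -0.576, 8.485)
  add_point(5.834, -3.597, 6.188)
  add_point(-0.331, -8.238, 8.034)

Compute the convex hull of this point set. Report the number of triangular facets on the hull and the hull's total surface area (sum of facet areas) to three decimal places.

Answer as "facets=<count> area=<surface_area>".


facets=6 area=314.592

Extreme-point indices: [0, 1, 2, 3, 4] — 5 of 5 on the boundary.

Triangle areas on the boundary:
  f1: (p4, p3, p1) → 70.4828
  f2: (p4, p2, p1) → 84.0778
  f3: (p0, p3, p1) → 37.3202
  f4: (p0, p2, p1) → 80.8879
  f5: (p0, p4, p3) → 13.0163
  f6: (p0, p4, p2) → 28.8066
Σ area = 314.592

Check V−E+F: 5 − 9 + 6 = 2.


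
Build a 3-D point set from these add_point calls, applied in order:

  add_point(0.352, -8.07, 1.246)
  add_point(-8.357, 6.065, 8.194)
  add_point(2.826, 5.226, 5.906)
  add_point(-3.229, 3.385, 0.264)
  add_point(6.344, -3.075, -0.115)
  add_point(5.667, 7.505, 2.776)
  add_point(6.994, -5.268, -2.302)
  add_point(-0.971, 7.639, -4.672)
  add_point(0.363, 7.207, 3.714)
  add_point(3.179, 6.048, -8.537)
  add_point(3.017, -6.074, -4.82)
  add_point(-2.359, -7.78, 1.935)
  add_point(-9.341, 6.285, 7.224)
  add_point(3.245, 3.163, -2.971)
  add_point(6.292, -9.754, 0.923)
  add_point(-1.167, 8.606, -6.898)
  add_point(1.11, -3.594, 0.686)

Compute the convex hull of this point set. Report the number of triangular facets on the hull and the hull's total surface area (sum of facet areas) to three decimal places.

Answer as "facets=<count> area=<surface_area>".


facets=18 area=749.738

Points on the hull: [1, 2, 5, 6, 8, 9, 10, 11, 12, 14, 15] (11 of 17).

Area of each hull facet:
  f1: (p5, p9, p6) → 71.9338
  f2: (p5, p14, p6) → 32.8467
  f3: (p2, p5, p14) → 38.5655
  f4: (p10, p9, p6) → 30.2731
  f5: (p10, p14, p6) → 13.2709
  f6: (p10, p11, p14) → 30.3282
  f7: (p8, p5, p12) → 4.8620
  f8: (p1, p2, p14) → 87.0165
  f9: (p1, p11, p12) → 11.3365
  f10: (p1, p11, p14) → 59.0839
  f11: (p1, p5, p12) → 9.7318
  f12: (p1, p2, p5) → 20.3137
  f13: (p15, p10, p11) → 67.2752
  f14: (p15, p11, p12) → 127.2314
  f15: (p15, p10, p9) → 31.3634
  f16: (p15, p8, p12) → 54.7446
  f17: (p15, p5, p9) → 30.4182
  f18: (p15, p8, p5) → 29.1427
Σ area = 749.738

Euler: V−E+F = 11−27+18 = 2.


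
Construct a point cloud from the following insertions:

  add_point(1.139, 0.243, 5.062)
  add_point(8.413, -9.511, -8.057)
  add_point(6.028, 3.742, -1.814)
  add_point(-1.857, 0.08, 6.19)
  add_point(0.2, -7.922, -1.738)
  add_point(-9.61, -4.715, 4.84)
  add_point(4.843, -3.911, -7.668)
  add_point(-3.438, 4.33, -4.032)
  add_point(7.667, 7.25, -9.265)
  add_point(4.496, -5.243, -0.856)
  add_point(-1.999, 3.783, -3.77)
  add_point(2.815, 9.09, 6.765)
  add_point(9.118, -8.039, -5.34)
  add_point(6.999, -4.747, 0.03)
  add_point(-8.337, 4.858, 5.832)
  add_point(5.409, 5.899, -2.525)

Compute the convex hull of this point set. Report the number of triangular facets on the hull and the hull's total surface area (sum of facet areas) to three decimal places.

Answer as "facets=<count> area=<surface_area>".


Points on the hull: [0, 1, 3, 4, 5, 6, 7, 8, 11, 12, 13, 14] (12 of 16).

Facet areas (half cross-product norm):
  f1: (p8, p11, p12) → 132.8169
  f2: (p14, p8, p11) → 99.5666
  f3: (p13, p11, p12) → 27.5079
  f4: (p1, p8, p12) → 24.5313
  f5: (p3, p13, p5) → 51.1807
  f6: (p3, p14, p5) → 34.4314
  f7: (p3, p14, p11) → 40.4772
  f8: (p4, p1, p5) → 8.2961
  f9: (p4, p1, p12) → 15.1324
  f10: (p4, p13, p5) → 41.4962
  f11: (p4, p13, p12) → 25.4663
  f12: (p7, p14, p5) → 53.3486
  f13: (p7, p14, p8) → 45.9427
  f14: (p0, p13, p11) → 36.2675
  f15: (p0, p3, p11) → 14.5107
  f16: (p0, p3, p13) → 9.5686
  f17: (p6, p1, p8) → 28.7037
  f18: (p6, p7, p8) → 63.8019
  f19: (p6, p1, p5) → 58.0889
  f20: (p6, p7, p5) → 86.1061
Σ area = 897.242

Check V−E+F: 12 − 30 + 20 = 2.

facets=20 area=897.242


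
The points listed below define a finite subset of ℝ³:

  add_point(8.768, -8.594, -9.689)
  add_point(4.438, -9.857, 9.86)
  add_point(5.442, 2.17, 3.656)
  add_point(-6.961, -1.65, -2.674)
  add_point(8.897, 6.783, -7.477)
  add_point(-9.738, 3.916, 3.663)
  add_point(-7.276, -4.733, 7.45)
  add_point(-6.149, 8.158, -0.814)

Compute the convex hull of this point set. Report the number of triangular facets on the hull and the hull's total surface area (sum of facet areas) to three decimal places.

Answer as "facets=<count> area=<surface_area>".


facets=12 area=1006.721

8 of the 8 inputs are extreme points: [0, 1, 2, 3, 4, 5, 6, 7].

Area of each hull facet:
  f1: (p0, p1, p4) → 155.4097
  f2: (p6, p1, p5) → 48.3381
  f3: (p6, p0, p1) → 130.5075
  f4: (p2, p1, p5) → 103.6364
  f5: (p2, p1, p4) → 56.0174
  f6: (p3, p0, p4) → 131.1154
  f7: (p3, p6, p5) → 40.4580
  f8: (p3, p6, p0) → 94.4430
  f9: (p7, p2, p5) → 49.1672
  f10: (p7, p2, p4) → 84.4035
  f11: (p7, p3, p5) → 30.8143
  f12: (p7, p3, p4) → 82.4110
Σ area = 1006.721

Check V−E+F: 8 − 18 + 12 = 2.


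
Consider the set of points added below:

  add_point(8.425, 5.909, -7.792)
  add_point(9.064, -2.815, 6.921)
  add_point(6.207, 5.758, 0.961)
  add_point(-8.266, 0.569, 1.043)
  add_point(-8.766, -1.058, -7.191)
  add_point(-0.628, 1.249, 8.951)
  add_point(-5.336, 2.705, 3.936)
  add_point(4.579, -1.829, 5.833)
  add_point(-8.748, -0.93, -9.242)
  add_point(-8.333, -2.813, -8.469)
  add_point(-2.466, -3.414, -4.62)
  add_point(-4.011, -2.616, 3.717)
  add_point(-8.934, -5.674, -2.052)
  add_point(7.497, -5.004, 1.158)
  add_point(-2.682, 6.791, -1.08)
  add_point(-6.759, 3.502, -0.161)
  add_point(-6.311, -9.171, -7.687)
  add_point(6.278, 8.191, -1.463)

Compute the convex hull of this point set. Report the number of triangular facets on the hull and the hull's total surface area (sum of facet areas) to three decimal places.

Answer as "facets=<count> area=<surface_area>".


Hull vertices (16/18): indices [0, 1, 2, 3, 4, 5, 6, 8, 9, 11, 12, 13, 14, 15, 16, 17].

Triangle areas on the boundary:
  f1: (p16, p1, p12) → 72.1255
  f2: (p11, p1, p12) → 36.5946
  f3: (p11, p5, p12) → 6.2055
  f4: (p11, p5, p1) → 39.1144
  f5: (p2, p17, p1) → 6.1358
  f6: (p2, p5, p1) → 52.1589
  f7: (p2, p5, p17) → 12.1906
  f8: (p0, p17, p1) → 48.6096
  f9: (p3, p5, p12) → 34.6469
  f10: (p14, p5, p17) → 52.7299
  f11: (p14, p0, p17) → 30.6919
  f12: (p13, p16, p1) → 35.0059
  f13: (p13, p0, p1) → 43.0286
  f14: (p13, p0, p16) → 119.1977
  f15: (p6, p14, p5) → 22.7544
  f16: (p6, p14, p15) → 11.7224
  f17: (p6, p3, p5) → 10.3564
  f18: (p6, p3, p15) → 7.3033
  f19: (p8, p0, p16) → 80.7322
  f20: (p8, p14, p0) → 82.9910
  f21: (p8, p14, p15) → 26.4303
  f22: (p8, p3, p15) → 17.8983
  f23: (p9, p16, p12) → 20.9766
  f24: (p9, p8, p12) → 5.3059
  f25: (p9, p8, p16) → 1.9202
  f26: (p4, p3, p12) → 23.2910
  f27: (p4, p8, p12) → 4.4067
  f28: (p4, p8, p3) → 2.2726
Σ area = 906.797

Euler: V−E+F = 16−42+28 = 2.

facets=28 area=906.797


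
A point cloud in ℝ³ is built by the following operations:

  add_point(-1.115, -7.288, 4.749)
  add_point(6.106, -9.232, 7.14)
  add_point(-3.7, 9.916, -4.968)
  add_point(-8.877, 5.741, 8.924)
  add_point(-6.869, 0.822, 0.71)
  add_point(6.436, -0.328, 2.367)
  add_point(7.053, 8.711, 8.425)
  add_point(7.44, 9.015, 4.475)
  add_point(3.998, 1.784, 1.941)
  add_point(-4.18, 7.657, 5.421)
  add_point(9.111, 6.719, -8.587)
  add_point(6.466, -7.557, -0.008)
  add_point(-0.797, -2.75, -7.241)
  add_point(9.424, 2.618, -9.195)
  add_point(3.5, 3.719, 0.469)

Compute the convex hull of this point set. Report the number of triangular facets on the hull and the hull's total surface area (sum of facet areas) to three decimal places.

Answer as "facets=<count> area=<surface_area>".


12 of the 15 inputs are extreme points: [0, 1, 2, 3, 4, 6, 7, 9, 10, 11, 12, 13].

Per-facet area ½‖(b−a)×(c−a)‖:
  f1: (p6, p1, p3) → 142.0402
  f2: (p6, p1, p13) → 156.3558
  f3: (p12, p2, p13) → 75.3509
  f4: (p9, p2, p3) → 24.7871
  f5: (p9, p6, p3) → 28.3802
  f6: (p9, p6, p2) → 61.0133
  f7: (p10, p2, p13) → 26.7710
  f8: (p10, p6, p13) → 34.5597
  f9: (p0, p1, p3) → 50.3842
  f10: (p4, p2, p3) → 54.5259
  f11: (p4, p12, p2) → 57.1972
  f12: (p4, p0, p3) → 51.6964
  f13: (p4, p0, p12) → 54.7460
  f14: (p11, p1, p13) → 30.0333
  f15: (p11, p12, p13) → 64.0248
  f16: (p11, p0, p1) → 27.4560
  f17: (p11, p0, p12) → 49.4836
  f18: (p7, p6, p2) → 23.9043
  f19: (p7, p10, p2) → 83.2358
  f20: (p7, p10, p6) → 6.6027
Σ area = 1102.548

Euler characteristic 12−30+20 = 2 ✓

facets=20 area=1102.548


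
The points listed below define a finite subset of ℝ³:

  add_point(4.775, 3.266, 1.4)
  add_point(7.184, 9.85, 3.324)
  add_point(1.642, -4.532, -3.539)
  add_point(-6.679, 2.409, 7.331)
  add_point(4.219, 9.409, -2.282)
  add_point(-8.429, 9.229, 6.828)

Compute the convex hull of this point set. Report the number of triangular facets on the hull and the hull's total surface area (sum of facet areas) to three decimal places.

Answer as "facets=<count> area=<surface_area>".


6 of the 6 inputs are extreme points: [0, 1, 2, 3, 4, 5].

Triangle areas on the boundary:
  f1: (p3, p1, p5) → 55.5036
  f2: (p3, p2, p5) → 46.2428
  f3: (p4, p1, p5) → 49.0872
  f4: (p4, p2, p5) → 110.3007
  f5: (p4, p2, p1) → 44.0239
  f6: (p0, p2, p1) → 9.2821
  f7: (p0, p3, p1) → 45.7054
  f8: (p0, p3, p2) → 62.6535
Σ area = 422.799

Euler characteristic 6−12+8 = 2 ✓

facets=8 area=422.799


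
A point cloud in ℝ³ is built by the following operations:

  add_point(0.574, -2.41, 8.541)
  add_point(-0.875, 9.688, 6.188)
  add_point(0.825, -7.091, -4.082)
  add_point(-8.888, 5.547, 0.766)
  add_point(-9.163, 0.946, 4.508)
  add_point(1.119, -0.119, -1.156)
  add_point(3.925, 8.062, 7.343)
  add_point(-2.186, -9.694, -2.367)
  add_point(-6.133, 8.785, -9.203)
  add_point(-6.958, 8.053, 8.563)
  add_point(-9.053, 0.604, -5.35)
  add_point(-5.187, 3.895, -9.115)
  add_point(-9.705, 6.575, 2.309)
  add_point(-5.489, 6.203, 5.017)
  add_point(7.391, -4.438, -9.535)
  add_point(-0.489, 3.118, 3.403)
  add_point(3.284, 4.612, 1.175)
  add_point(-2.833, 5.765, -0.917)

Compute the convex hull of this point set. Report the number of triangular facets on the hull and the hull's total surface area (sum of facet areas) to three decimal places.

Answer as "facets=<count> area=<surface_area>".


Hull vertices (11/18): indices [0, 1, 4, 6, 7, 8, 9, 10, 11, 12, 14].

Triangle areas on the boundary:
  f1: (p0, p7, p14) → 87.3079
  f2: (p11, p7, p14) → 90.2041
  f3: (p11, p8, p14) → 26.8584
  f4: (p9, p8, p12) → 31.0784
  f5: (p9, p8, p1) → 54.8065
  f6: (p6, p0, p14) → 106.7897
  f7: (p6, p8, p14) → 169.3619
  f8: (p6, p8, p1) → 36.8881
  f9: (p6, p9, p1) → 12.8265
  f10: (p6, p9, p0) → 57.4991
  f11: (p10, p11, p7) → 39.1514
  f12: (p10, p8, p12) → 45.4174
  f13: (p10, p11, p8) → 14.3909
  f14: (p4, p0, p7) → 70.3989
  f15: (p4, p9, p0) → 46.3420
  f16: (p4, p9, p12) → 20.9180
  f17: (p4, p10, p12) → 28.2605
  f18: (p4, p10, p7) → 61.5277
Σ area = 1000.027

Euler: V−E+F = 11−27+18 = 2.

facets=18 area=1000.027
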